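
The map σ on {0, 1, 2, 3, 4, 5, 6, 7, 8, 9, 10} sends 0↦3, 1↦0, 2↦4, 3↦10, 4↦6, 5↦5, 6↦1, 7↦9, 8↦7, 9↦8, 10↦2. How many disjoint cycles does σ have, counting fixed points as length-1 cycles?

3

Cycle decomposition: (0 3 10 2 4 6 1) (5) (7 9 8).
3 cycles.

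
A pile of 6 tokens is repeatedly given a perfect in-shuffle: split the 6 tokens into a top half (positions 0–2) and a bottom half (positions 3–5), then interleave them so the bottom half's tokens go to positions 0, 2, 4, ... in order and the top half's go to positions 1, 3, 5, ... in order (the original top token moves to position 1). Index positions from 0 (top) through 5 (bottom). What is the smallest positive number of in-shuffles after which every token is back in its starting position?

The in-shuffle permutes the 6 positions with cycle lengths [3, 3].
Every token is home exactly when every cycle has completed a whole number of laps, i.e. after lcm(3) = 3 in-shuffles.

3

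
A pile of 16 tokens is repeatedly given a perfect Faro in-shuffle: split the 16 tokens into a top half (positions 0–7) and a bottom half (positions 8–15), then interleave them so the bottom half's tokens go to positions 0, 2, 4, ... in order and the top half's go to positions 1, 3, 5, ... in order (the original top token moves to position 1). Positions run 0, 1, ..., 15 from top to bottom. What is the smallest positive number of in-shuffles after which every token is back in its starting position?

The in-shuffle permutes the 16 positions with cycle lengths [8, 8].
Every token is home exactly when every cycle has completed a whole number of laps, i.e. after lcm(8) = 8 in-shuffles.

8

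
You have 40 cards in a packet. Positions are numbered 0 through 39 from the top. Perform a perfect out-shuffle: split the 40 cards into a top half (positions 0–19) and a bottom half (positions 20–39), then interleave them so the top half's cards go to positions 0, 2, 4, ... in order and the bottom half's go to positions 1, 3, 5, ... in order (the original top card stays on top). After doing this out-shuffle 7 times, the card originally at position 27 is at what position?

Track the card's position through each out-shuffle:
27 → 15 → 30 → 21 → 3 → 6 → 12 → 24

24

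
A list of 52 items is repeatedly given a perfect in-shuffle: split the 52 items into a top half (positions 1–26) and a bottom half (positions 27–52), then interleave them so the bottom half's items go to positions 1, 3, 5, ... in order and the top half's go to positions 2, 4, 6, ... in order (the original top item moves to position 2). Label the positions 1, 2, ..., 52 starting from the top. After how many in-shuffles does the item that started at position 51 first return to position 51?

Follow position 51 under repeated in-shuffles:
51 → 49 → 45 → 37 → 21 → 42 → 31 → 9 → ... → 51 (length 52)
It first returns after 52 in-shuffles.

52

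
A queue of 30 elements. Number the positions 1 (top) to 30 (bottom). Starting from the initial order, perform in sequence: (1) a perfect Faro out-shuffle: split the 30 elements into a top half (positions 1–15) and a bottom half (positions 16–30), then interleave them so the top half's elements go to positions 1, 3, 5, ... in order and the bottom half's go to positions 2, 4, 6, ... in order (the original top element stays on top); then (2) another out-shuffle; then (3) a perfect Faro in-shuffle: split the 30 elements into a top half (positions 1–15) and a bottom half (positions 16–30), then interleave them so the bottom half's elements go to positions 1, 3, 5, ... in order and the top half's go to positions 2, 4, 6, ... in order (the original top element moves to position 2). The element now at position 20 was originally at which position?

25

Undo the operations in reverse order, starting from position 20:
  undo op 3 (in-shuffle, from top half): 20 ← 10
  undo op 2 (out-shuffle, from bottom half): 10 ← 20
  undo op 1 (out-shuffle, from bottom half): 20 ← 25
So the element at position 20 came from original position 25.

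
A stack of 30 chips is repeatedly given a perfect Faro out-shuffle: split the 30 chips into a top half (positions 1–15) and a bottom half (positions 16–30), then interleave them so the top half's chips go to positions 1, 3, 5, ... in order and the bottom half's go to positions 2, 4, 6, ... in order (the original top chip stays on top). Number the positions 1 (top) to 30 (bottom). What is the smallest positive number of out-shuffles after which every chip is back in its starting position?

The out-shuffle permutes the 30 positions with cycle lengths [1, 1, 28].
Every chip is home exactly when every cycle has completed a whole number of laps, i.e. after lcm(1, 28) = 28 out-shuffles.

28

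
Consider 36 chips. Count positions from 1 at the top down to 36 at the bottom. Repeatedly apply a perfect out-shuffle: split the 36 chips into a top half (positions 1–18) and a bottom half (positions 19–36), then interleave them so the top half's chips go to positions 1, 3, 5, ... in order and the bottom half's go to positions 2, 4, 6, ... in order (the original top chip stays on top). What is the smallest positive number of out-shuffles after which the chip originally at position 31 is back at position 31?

3

Follow position 31 under repeated out-shuffles:
31 → 26 → 16 → 31
It first returns after 3 out-shuffles.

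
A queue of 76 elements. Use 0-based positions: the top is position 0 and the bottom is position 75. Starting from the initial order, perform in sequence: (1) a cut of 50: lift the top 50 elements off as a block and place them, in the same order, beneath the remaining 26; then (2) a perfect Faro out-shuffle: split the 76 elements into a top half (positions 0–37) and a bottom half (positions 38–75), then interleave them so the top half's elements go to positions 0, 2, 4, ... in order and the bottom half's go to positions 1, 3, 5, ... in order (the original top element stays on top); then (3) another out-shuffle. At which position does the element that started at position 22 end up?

42

Track the element from position 22 forward through each operation:
  after op 1 (cut 50): 22 → 48
  after op 2 (out-shuffle): 48 → 21
  after op 3 (out-shuffle): 21 → 42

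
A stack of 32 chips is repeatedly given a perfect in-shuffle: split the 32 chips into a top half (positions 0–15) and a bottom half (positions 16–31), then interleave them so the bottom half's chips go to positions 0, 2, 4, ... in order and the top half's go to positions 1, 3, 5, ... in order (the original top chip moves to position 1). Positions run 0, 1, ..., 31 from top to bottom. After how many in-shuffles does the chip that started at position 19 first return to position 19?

10

Follow position 19 under repeated in-shuffles:
19 → 6 → 13 → 27 → 22 → 12 → 25 → 18 → 4 → 9 → 19
It first returns after 10 in-shuffles.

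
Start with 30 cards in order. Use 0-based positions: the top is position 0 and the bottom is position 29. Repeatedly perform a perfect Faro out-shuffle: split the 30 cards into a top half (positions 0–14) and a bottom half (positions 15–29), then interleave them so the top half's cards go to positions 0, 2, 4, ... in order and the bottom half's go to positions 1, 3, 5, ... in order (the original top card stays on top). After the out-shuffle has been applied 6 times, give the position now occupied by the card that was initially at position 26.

11

Track the card's position through each out-shuffle:
26 → 23 → 17 → 5 → 10 → 20 → 11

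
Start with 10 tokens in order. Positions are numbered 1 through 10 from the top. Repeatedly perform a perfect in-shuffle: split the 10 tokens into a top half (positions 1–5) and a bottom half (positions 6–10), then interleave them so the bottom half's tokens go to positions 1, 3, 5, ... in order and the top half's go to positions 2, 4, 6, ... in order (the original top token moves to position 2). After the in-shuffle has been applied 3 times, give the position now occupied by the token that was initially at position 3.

2

Track the token's position through each in-shuffle:
3 → 6 → 1 → 2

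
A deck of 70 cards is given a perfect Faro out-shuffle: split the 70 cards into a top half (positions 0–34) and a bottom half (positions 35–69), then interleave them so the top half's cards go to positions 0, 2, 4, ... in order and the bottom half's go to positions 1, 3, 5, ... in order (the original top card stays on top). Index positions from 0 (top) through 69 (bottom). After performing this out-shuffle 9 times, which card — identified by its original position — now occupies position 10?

17

Work backwards from position 10, undoing one out-shuffle at a time:
10 ← 5 ← 37 ← 53 ← 61 ← 65 ← 67 ← 68 ← 34 ← 17
So the card now at position 10 started at position 17.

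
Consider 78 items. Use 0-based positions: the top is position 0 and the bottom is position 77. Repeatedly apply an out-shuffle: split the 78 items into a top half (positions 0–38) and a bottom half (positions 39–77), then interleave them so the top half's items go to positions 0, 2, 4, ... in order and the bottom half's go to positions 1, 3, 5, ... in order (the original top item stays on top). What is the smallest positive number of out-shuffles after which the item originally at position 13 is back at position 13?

Follow position 13 under repeated out-shuffles:
13 → 26 → 52 → 27 → 54 → 31 → 62 → 47 → ... → 13 (length 30)
It first returns after 30 out-shuffles.

30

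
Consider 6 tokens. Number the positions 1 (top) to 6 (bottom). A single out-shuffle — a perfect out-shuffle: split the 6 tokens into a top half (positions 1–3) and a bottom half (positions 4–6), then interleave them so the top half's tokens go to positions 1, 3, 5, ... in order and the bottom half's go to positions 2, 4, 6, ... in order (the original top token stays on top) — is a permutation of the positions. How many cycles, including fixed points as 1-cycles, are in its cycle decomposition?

Trace each unvisited position around until it returns:
(1) (2 3 5 4) (6)
3 cycles in total.

3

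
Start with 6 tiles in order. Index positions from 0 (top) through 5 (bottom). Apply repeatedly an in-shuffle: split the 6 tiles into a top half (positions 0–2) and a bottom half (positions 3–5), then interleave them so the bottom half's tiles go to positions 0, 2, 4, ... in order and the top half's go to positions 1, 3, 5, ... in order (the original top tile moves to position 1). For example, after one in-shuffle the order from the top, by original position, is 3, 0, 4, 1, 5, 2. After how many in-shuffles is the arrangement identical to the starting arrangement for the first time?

3

The in-shuffle permutes the 6 positions with cycle lengths [3, 3].
Every tile is home exactly when every cycle has completed a whole number of laps, i.e. after lcm(3) = 3 in-shuffles.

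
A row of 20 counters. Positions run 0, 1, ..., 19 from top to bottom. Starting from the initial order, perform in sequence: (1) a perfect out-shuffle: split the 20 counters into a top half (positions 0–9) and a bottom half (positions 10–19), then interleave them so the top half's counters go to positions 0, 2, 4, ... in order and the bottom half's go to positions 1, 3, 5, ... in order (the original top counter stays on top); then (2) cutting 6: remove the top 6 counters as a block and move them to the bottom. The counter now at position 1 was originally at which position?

13

Undo the operations in reverse order, starting from position 1:
  undo op 2 (cut 6): 1 ← 7
  undo op 1 (out-shuffle, from bottom half): 7 ← 13
So the counter at position 1 came from original position 13.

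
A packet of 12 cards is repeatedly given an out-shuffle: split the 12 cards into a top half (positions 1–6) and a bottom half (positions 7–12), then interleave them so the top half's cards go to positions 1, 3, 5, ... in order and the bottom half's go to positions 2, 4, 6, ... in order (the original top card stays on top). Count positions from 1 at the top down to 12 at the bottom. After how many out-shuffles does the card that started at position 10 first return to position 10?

10

Follow position 10 under repeated out-shuffles:
10 → 8 → 4 → 7 → 2 → 3 → 5 → 9 → 6 → 11 → 10
It first returns after 10 out-shuffles.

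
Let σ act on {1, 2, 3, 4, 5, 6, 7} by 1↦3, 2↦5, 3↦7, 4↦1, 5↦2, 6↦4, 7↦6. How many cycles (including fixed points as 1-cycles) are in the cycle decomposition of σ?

Cycle decomposition: (1 3 7 6 4) (2 5).
2 cycles.

2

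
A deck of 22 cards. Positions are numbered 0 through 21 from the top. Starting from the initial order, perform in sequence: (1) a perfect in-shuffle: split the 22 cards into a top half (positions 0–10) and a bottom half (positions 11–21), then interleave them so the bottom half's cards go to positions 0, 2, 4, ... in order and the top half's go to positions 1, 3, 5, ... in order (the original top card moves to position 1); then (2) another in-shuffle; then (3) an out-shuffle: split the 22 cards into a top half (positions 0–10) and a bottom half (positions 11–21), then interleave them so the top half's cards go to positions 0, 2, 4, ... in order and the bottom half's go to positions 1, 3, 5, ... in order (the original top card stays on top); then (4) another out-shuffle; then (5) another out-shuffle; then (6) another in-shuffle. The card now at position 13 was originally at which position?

18

Undo the operations in reverse order, starting from position 13:
  undo op 6 (in-shuffle, from top half): 13 ← 6
  undo op 5 (out-shuffle, from top half): 6 ← 3
  undo op 4 (out-shuffle, from bottom half): 3 ← 12
  undo op 3 (out-shuffle, from top half): 12 ← 6
  undo op 2 (in-shuffle, from bottom half): 6 ← 14
  undo op 1 (in-shuffle, from bottom half): 14 ← 18
So the card at position 13 came from original position 18.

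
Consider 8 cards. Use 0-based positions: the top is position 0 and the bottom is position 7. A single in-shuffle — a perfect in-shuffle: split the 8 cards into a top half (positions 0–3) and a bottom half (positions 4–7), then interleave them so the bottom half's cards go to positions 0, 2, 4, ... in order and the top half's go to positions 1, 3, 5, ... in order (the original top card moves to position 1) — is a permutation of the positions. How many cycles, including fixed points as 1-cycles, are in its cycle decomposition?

Trace each unvisited position around until it returns:
(0 1 3 7 6 4) (2 5)
2 cycles in total.

2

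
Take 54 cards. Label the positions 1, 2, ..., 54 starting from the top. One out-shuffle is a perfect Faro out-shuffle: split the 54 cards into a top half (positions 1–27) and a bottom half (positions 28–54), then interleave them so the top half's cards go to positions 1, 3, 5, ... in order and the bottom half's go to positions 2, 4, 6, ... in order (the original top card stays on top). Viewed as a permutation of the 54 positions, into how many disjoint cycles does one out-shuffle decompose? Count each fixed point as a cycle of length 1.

Trace each unvisited position around until it returns:
(1) (2 3 5 9 17 33 ... len 52) (54)
3 cycles in total.

3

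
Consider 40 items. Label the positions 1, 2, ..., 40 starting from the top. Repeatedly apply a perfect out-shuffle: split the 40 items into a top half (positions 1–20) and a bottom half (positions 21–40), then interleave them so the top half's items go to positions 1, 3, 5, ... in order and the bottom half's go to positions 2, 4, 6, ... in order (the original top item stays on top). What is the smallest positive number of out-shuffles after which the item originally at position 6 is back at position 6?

Follow position 6 under repeated out-shuffles:
6 → 11 → 21 → 2 → 3 → 5 → 9 → 17 → 33 → 26 → 12 → 23 → 6
It first returns after 12 out-shuffles.

12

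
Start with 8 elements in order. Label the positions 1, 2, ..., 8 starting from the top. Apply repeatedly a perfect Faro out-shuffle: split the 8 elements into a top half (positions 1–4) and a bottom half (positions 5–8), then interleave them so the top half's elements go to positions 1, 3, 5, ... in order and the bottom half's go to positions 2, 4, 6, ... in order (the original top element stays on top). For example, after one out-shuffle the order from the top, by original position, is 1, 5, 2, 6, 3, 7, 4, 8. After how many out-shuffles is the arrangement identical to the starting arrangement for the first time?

3

The out-shuffle permutes the 8 positions with cycle lengths [1, 1, 3, 3].
Every element is home exactly when every cycle has completed a whole number of laps, i.e. after lcm(1, 3) = 3 out-shuffles.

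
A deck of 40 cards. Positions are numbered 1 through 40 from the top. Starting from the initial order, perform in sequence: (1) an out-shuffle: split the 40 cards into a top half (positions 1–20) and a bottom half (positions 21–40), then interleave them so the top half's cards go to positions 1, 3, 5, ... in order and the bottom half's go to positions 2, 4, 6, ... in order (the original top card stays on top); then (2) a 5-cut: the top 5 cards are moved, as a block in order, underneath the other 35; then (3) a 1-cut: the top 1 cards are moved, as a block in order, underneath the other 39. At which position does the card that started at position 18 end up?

Track the card from position 18 forward through each operation:
  after op 1 (out-shuffle): 18 → 35
  after op 2 (cut 5): 35 → 30
  after op 3 (cut 1): 30 → 29

29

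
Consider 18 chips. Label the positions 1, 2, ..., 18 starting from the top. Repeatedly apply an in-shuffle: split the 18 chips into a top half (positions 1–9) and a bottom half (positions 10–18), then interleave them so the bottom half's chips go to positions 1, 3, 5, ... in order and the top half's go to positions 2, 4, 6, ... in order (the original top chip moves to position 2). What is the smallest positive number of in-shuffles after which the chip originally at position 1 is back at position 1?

Follow position 1 under repeated in-shuffles:
1 → 2 → 4 → 8 → 16 → 13 → 7 → 14 → 9 → 18 → 17 → 15 → 11 → 3 → 6 → 12 → 5 → 10 → 1
It first returns after 18 in-shuffles.

18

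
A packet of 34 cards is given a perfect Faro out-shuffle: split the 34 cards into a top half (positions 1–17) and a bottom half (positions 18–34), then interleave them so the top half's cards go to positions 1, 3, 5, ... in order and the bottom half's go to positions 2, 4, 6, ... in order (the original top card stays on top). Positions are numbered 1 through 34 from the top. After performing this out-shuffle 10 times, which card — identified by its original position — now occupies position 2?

2

Work backwards from position 2, undoing one out-shuffle at a time:
2 ← 18 ← 26 ← 30 ← 32 ← 33 ← 17 ← 9 ← 5 ← 3 ← 2
So the card now at position 2 started at position 2.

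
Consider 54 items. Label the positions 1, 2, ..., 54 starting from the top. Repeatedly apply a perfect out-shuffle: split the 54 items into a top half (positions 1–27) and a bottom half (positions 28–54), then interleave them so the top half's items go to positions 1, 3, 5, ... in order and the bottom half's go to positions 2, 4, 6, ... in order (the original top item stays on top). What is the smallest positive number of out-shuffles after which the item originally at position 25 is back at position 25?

52

Follow position 25 under repeated out-shuffles:
25 → 49 → 44 → 34 → 14 → 27 → 53 → 52 → ... → 25 (length 52)
It first returns after 52 out-shuffles.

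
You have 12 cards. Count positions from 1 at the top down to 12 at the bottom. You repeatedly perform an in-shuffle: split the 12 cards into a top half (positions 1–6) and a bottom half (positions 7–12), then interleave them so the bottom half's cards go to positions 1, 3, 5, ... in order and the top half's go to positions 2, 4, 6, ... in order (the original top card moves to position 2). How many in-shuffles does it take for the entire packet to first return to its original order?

12

The in-shuffle permutes the 12 positions with cycle lengths [12].
Every card is home exactly when every cycle has completed a whole number of laps, i.e. after lcm(12) = 12 in-shuffles.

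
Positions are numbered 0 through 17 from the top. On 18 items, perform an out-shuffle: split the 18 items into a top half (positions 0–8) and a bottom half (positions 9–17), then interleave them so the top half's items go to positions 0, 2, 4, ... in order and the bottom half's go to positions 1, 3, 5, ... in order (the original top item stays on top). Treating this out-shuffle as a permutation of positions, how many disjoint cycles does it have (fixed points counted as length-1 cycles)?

Trace each unvisited position around until it returns:
(0) (1 2 4 8 16 15 13 9) (3 6 12 7 14 11 5 10) (17)
4 cycles in total.

4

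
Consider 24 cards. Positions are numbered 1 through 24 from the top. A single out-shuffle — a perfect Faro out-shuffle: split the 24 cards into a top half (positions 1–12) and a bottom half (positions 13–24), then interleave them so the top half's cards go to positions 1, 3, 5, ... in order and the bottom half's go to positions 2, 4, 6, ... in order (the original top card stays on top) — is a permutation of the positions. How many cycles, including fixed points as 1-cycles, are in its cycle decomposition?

4

Trace each unvisited position around until it returns:
(1) (2 3 5 9 17 10 ... len 11) (6 11 21 18 12 23 ... len 11) (24)
4 cycles in total.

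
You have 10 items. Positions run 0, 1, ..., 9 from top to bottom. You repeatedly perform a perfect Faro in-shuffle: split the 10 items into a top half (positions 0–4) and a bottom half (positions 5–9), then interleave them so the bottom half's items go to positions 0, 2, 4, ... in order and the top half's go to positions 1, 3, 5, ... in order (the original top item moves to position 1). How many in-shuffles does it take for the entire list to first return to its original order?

10

The in-shuffle permutes the 10 positions with cycle lengths [10].
Every item is home exactly when every cycle has completed a whole number of laps, i.e. after lcm(10) = 10 in-shuffles.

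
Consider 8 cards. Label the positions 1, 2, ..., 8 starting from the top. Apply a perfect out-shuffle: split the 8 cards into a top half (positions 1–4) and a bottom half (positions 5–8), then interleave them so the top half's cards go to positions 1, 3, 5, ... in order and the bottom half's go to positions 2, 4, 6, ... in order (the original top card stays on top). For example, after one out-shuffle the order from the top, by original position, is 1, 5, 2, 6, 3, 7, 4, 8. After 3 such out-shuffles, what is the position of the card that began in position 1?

Position 1 is a fixed point of every out-shuffle, so the card never moves.

1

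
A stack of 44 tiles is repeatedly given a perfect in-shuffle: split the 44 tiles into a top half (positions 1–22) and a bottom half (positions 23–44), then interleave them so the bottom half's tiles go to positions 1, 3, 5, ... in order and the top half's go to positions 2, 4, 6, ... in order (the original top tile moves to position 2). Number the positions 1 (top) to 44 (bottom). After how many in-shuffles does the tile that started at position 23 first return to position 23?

12

Follow position 23 under repeated in-shuffles:
23 → 1 → 2 → 4 → 8 → 16 → 32 → 19 → 38 → 31 → 17 → 34 → 23
It first returns after 12 in-shuffles.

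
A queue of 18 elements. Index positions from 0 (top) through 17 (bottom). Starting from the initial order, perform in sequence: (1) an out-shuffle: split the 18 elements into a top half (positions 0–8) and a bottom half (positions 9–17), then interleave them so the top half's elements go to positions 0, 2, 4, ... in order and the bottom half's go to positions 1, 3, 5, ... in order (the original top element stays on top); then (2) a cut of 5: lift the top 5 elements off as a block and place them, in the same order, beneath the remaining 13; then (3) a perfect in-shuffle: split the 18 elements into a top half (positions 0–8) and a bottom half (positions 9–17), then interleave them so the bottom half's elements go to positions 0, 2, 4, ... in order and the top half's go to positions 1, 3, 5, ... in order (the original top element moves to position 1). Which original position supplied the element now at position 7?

4

Undo the operations in reverse order, starting from position 7:
  undo op 3 (in-shuffle, from top half): 7 ← 3
  undo op 2 (cut 5): 3 ← 8
  undo op 1 (out-shuffle, from top half): 8 ← 4
So the element at position 7 came from original position 4.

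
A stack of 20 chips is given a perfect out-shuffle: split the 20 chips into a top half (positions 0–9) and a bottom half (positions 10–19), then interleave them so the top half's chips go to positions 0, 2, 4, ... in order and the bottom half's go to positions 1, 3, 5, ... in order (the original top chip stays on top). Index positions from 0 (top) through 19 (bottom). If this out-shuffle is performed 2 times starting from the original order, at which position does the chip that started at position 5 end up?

1

Track the chip's position through each out-shuffle:
5 → 10 → 1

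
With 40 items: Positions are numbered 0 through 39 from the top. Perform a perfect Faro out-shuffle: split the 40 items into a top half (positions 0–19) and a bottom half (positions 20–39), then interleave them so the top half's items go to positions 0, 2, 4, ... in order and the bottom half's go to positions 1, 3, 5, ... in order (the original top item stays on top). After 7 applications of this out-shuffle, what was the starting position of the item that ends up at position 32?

Work backwards from position 32, undoing one out-shuffle at a time:
32 ← 16 ← 8 ← 4 ← 2 ← 1 ← 20 ← 10
So the item now at position 32 started at position 10.

10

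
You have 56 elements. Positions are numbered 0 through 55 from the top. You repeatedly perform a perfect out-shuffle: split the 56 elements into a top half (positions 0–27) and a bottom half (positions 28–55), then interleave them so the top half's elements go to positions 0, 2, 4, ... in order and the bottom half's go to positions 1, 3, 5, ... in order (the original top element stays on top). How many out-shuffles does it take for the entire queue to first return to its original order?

The out-shuffle permutes the 56 positions with cycle lengths [1, 1, 4, 10, 20, 20].
Every element is home exactly when every cycle has completed a whole number of laps, i.e. after lcm(1, 4, 10, 20) = 20 out-shuffles.

20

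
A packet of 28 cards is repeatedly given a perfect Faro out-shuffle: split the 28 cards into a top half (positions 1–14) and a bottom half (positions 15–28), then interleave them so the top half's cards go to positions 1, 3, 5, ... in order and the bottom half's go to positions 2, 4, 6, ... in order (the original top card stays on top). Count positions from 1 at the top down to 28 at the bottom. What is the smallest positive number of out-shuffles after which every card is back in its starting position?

The out-shuffle permutes the 28 positions with cycle lengths [1, 1, 2, 6, 18].
Every card is home exactly when every cycle has completed a whole number of laps, i.e. after lcm(1, 2, 6, 18) = 18 out-shuffles.

18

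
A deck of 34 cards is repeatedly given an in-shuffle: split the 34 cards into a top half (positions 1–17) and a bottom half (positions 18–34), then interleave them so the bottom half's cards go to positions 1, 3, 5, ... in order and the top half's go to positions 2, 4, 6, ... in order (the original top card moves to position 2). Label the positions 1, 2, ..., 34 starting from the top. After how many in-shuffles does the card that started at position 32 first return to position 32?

Follow position 32 under repeated in-shuffles:
32 → 29 → 23 → 11 → 22 → 9 → 18 → 1 → 2 → 4 → 8 → 16 → 32
It first returns after 12 in-shuffles.

12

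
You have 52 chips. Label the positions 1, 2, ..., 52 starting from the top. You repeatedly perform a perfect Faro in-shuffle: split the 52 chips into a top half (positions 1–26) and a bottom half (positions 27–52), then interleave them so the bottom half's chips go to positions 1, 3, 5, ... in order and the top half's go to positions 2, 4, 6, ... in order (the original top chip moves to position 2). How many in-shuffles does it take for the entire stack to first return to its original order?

The in-shuffle permutes the 52 positions with cycle lengths [52].
Every chip is home exactly when every cycle has completed a whole number of laps, i.e. after lcm(52) = 52 in-shuffles.

52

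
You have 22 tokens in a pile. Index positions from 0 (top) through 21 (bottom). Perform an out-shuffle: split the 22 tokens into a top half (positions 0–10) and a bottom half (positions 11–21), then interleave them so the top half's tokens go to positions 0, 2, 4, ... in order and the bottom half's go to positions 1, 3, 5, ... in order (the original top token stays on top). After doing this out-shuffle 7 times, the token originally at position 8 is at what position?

16

Track the token's position through each out-shuffle:
8 → 16 → 11 → 1 → 2 → 4 → 8 → 16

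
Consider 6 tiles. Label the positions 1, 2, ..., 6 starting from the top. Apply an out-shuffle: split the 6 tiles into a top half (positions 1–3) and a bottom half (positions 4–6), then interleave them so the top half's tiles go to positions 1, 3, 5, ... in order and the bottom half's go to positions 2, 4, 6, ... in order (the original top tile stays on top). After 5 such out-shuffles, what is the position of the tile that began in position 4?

Track the tile's position through each out-shuffle:
4 → 2 → 3 → 5 → 4 → 2

2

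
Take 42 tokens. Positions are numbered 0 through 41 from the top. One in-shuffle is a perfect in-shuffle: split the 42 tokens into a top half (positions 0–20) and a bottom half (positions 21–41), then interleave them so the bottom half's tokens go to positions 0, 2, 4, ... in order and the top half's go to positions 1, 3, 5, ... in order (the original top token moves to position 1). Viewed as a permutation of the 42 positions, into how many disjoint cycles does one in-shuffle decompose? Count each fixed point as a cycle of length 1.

Trace each unvisited position around until it returns:
(0 1 3 7 15 31 ... len 14) (2 5 11 23 4 9 ... len 14) (6 13 27 12 25 8 ... len 14)
3 cycles in total.

3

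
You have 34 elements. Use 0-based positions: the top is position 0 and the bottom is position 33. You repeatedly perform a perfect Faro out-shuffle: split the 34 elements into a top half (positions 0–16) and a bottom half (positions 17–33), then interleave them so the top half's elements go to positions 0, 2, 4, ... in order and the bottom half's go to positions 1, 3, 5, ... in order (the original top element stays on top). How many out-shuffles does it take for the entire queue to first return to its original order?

The out-shuffle permutes the 34 positions with cycle lengths [1, 1, 2, 10, 10, 10].
Every element is home exactly when every cycle has completed a whole number of laps, i.e. after lcm(1, 2, 10) = 10 out-shuffles.

10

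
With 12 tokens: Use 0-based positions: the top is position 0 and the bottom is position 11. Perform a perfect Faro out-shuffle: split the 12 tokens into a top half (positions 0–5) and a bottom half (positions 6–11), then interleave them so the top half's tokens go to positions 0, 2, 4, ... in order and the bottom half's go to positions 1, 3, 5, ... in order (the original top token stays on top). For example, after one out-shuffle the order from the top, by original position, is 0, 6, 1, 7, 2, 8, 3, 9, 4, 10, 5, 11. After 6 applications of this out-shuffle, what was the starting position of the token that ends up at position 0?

Work backwards from position 0, undoing one out-shuffle at a time:
0 ← 0 ← 0 ← 0 ← 0 ← 0 ← 0
So the token now at position 0 started at position 0.

0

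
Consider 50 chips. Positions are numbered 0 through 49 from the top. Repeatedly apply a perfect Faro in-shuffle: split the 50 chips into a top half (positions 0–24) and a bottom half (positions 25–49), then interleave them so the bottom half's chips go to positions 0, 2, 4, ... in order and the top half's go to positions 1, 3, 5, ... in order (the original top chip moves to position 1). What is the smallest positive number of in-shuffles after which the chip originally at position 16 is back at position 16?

Follow position 16 under repeated in-shuffles:
16 → 33 → 16
It first returns after 2 in-shuffles.

2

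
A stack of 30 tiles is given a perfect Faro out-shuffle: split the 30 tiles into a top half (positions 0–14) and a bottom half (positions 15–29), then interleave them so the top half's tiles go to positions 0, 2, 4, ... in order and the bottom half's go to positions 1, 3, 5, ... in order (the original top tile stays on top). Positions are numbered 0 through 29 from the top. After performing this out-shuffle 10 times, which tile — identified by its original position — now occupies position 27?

Work backwards from position 27, undoing one out-shuffle at a time:
27 ← 28 ← 14 ← 7 ← 18 ← 9 ← 19 ← 24 ← 12 ← 6 ← 3
So the tile now at position 27 started at position 3.

3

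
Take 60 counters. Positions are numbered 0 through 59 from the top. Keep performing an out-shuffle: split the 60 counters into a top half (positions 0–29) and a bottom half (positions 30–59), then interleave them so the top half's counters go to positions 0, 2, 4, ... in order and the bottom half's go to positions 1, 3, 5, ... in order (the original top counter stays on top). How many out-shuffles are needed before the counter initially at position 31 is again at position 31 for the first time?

Follow position 31 under repeated out-shuffles:
31 → 3 → 6 → 12 → 24 → 48 → 37 → 15 → ... → 31 (length 58)
It first returns after 58 out-shuffles.

58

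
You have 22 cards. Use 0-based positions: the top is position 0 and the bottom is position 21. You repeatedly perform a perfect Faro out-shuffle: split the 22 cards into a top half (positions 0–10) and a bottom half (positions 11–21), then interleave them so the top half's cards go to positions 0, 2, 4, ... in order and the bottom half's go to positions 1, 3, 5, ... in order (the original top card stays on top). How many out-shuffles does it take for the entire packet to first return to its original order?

The out-shuffle permutes the 22 positions with cycle lengths [1, 1, 2, 3, 3, 6, 6].
Every card is home exactly when every cycle has completed a whole number of laps, i.e. after lcm(1, 2, 3, 6) = 6 out-shuffles.

6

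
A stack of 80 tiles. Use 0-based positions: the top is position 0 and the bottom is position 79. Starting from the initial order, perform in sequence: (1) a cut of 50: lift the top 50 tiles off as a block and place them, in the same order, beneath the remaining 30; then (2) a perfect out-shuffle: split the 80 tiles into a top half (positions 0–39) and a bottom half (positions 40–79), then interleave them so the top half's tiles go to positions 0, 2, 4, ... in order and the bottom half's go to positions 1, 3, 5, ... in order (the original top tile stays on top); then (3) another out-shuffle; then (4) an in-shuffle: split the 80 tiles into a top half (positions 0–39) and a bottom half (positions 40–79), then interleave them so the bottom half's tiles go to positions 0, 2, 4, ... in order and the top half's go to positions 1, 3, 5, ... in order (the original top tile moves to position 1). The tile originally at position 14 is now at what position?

37

Track the tile from position 14 forward through each operation:
  after op 1 (cut 50): 14 → 44
  after op 2 (out-shuffle): 44 → 9
  after op 3 (out-shuffle): 9 → 18
  after op 4 (in-shuffle): 18 → 37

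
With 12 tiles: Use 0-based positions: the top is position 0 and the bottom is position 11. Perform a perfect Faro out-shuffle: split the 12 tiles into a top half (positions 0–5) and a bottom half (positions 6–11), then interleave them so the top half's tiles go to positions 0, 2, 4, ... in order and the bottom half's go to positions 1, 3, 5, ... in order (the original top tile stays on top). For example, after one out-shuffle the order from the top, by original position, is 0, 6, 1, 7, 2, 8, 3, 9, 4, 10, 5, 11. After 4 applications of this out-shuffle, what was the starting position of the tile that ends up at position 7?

Work backwards from position 7, undoing one out-shuffle at a time:
7 ← 9 ← 10 ← 5 ← 8
So the tile now at position 7 started at position 8.

8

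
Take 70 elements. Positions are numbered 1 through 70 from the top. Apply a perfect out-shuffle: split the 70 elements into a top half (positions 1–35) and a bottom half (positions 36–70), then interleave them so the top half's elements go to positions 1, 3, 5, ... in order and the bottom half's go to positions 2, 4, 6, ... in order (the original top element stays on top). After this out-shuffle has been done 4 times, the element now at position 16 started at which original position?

Work backwards from position 16, undoing one out-shuffle at a time:
16 ← 43 ← 22 ← 46 ← 58
So the element now at position 16 started at position 58.

58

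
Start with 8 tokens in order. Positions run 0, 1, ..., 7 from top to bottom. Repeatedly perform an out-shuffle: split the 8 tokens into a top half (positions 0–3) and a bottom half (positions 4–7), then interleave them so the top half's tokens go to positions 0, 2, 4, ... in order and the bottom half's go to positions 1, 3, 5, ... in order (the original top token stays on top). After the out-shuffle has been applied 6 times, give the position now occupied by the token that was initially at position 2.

2

Track the token's position through each out-shuffle:
2 → 4 → 1 → 2 → 4 → 1 → 2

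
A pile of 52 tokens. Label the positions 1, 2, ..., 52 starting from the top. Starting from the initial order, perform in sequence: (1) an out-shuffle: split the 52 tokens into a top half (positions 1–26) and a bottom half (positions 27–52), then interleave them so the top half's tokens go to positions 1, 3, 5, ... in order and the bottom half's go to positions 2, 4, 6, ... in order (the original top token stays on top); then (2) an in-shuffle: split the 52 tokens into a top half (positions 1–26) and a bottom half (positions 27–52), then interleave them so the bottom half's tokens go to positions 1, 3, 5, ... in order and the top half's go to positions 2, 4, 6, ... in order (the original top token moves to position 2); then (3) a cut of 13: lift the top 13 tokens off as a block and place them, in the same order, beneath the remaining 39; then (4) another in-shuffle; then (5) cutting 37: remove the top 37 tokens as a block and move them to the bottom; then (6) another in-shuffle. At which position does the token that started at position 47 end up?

49

Track the token from position 47 forward through each operation:
  after op 1 (out-shuffle): 47 → 42
  after op 2 (in-shuffle): 42 → 31
  after op 3 (cut 13): 31 → 18
  after op 4 (in-shuffle): 18 → 36
  after op 5 (cut 37): 36 → 51
  after op 6 (in-shuffle): 51 → 49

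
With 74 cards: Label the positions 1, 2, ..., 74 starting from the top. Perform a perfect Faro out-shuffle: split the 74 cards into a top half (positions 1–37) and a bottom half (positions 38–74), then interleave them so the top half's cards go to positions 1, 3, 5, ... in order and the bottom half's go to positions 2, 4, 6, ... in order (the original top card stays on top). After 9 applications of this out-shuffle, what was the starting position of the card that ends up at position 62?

62

Work backwards from position 62, undoing one out-shuffle at a time:
62 ← 68 ← 71 ← 36 ← 55 ← 28 ← 51 ← 26 ← 50 ← 62
So the card now at position 62 started at position 62.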